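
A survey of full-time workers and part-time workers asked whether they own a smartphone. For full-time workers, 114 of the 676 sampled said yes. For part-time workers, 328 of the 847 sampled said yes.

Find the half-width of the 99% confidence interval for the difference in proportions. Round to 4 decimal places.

First, p̂₁ = 114/676 = 0.1686; p̂₂ = 328/847 = 0.3872.
The two standard errors are √(0.1686×0.8314/676) = 0.01440 and √(0.3872×0.6128/847) = 0.01674.
Because the samples are independent, SE_diff = √(0.01440² + 0.01674²) = 0.02208.
Using z* = 2.576 for 99%, ME = 2.576 × 0.02208 = 0.05688.

0.0569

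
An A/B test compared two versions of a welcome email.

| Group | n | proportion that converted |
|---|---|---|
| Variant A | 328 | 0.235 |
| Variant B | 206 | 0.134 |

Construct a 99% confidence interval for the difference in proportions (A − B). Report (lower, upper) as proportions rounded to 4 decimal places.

The two standard errors are √(0.2350×0.7650/328) = 0.02341 and √(0.1340×0.8660/206) = 0.02373.
Because the samples are independent, SE_diff = √(0.02341² + 0.02373²) = 0.03333.
Using z* = 2.576 for 99%, ME = 2.576 × 0.03333 = 0.08586.
p̂₁ − p̂₂ = 0.1010; interval 0.1010 ± 0.08586 gives (0.0151, 0.1869).

(0.0151, 0.1869)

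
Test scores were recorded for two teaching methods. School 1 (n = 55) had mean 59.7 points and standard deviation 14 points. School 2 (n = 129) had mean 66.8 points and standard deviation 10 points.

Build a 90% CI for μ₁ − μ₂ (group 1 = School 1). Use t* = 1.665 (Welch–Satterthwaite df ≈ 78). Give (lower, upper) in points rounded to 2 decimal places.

(-10.57, -3.63)

Per-group SEs: s₁/√n₁ = 14/√55 = 1.8878, s₂/√n₂ = 10/√129 = 0.8805.
Unpooled SE of the difference: √(3.56378884 + 0.77528025) = 2.0830.
Margin of error = t* · SE = 1.665 × 2.0830 = 3.4682.
x̄₁ − x̄₂ = 59.7 − 66.8 = -7.1000.
CI: -7.1000 ± 3.4682 = (-10.57, -3.63).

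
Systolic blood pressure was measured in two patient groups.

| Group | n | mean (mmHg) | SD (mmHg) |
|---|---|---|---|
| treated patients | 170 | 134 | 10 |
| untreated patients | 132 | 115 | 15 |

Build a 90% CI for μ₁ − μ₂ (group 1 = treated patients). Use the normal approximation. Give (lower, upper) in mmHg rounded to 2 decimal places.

Standard errors of each mean: 10/√170 = 0.7670 and 15/√132 = 1.3056.
SE(x̄₁ − x̄₂) = √(0.7670² + 1.3056²) = 1.5142 for independent samples with unequal variances.
With z* = 1.645, the margin is 1.645 × 1.5142 = 2.4909.
x̄₁ − x̄₂ = 134 − 115 = 19.0000; the interval is 19.0000 ± 2.4909 = (16.51, 21.49).

(16.51, 21.49)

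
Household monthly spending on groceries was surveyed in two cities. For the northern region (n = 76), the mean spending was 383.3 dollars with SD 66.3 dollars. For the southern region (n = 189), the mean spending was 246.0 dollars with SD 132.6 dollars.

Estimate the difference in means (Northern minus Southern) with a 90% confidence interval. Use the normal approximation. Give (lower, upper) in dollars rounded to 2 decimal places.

(117.09, 157.51)

Per-group SEs: s₁/√n₁ = 66.3/√76 = 7.6051, s₂/√n₂ = 132.6/√189 = 9.6452.
Unpooled SE of the difference: √(57.83754601 + 93.02988304) = 12.2828.
Margin of error = z* · SE = 1.645 × 12.2828 = 20.2052.
x̄₁ − x̄₂ = 383.3 − 246.0 = 137.3000.
CI: 137.3000 ± 20.2052 = (117.09, 157.51).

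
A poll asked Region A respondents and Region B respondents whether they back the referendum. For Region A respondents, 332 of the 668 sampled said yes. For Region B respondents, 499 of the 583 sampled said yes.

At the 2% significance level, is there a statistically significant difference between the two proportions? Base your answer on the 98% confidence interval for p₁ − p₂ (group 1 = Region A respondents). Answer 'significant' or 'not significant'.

significant

p̂₁ = 332/668 = 0.4970 and p̂₂ = 499/583 = 0.8559.
SE₁ = √(p̂₁(1−p̂₁)/n₁) = √(0.4970·0.5030/668) = 0.01935; SE₂ = √(0.8559·0.1441/583) = 0.01454.
Independent samples: SE of the difference = √(SE₁² + SE₂²) = √(0.0003744225 + 0.0002114116) = 0.02420.
z* for 98% confidence is 2.326, so the margin of error is 2.326 × 0.02420 = 0.05629.
Point estimate p̂₁ − p̂₂ = 0.4970 − 0.8559 = -0.3589.
-0.3589 ± 0.05629 → (-0.41519, -0.30261).
The interval (-0.41519, -0.30261) does not contain 0, so the difference is significant.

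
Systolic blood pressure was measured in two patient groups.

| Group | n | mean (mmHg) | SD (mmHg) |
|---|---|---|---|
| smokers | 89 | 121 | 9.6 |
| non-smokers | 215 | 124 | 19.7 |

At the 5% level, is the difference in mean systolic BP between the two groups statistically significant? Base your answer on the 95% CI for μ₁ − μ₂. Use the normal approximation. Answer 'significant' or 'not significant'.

Per-group SEs: s₁/√n₁ = 9.6/√89 = 1.0176, s₂/√n₂ = 19.7/√215 = 1.3435.
Unpooled SE of the difference: √(1.03550976 + 1.80499225) = 1.6854.
Margin of error = z* · SE = 1.960 × 1.6854 = 3.3034.
x̄₁ − x̄₂ = 121 − 124 = -3.0000.
CI: -3.0000 ± 3.3034 = (-6.3034, 0.3034).
The interval (-6.3034, 0.3034) contains 0, so the difference is not significant.

not significant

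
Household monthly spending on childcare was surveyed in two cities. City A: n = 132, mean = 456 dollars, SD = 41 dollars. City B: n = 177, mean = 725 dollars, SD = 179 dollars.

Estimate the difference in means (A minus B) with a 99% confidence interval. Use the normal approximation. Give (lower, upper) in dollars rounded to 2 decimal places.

(-304.86, -233.14)

Standard errors of each mean: 41/√132 = 3.5686 and 179/√177 = 13.4545.
SE(x̄₁ − x̄₂) = √(3.5686² + 13.4545²) = 13.9197 for independent samples with unequal variances.
With z* = 2.576, the margin is 2.576 × 13.9197 = 35.8571.
x̄₁ − x̄₂ = 456 − 725 = -269.0000; the interval is -269.0000 ± 35.8571 = (-304.86, -233.14).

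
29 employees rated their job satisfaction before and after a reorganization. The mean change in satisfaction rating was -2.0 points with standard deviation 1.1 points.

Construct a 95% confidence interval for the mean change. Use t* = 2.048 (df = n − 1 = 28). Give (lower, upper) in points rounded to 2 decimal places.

Paired design: SE = s_d/√n = 1.1/√29 = 0.2043.
t* = 2.048; margin of error = 2.048 × 0.2043 = 0.4184.
-2.0 ± 0.4184 → (-2.42, -1.58).

(-2.42, -1.58)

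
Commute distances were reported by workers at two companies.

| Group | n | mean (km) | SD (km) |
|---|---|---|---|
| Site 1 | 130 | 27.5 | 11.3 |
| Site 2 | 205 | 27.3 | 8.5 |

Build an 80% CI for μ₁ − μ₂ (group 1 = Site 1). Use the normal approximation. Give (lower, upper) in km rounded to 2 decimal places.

Standard errors of each mean: 11.3/√130 = 0.9911 and 8.5/√205 = 0.5937.
SE(x̄₁ − x̄₂) = √(0.9911² + 0.5937²) = 1.1553 for independent samples with unequal variances.
With z* = 1.282, the margin is 1.282 × 1.1553 = 1.4811.
x̄₁ − x̄₂ = 27.5 − 27.3 = 0.2000; the interval is 0.2000 ± 1.4811 = (-1.28, 1.68).

(-1.28, 1.68)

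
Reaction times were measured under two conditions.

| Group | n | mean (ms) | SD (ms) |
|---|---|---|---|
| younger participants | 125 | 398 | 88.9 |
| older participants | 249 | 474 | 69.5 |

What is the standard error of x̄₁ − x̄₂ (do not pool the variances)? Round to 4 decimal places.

SE₁ = s₁/√n₁ = 88.9/√125 = 7.9515; SE₂ = 69.5/√249 = 4.4044.
Independent samples, unequal variances: SE_diff = √(SE₁² + SE₂²) = √(63.22635225 + 19.39873936) = 9.0898.

9.0898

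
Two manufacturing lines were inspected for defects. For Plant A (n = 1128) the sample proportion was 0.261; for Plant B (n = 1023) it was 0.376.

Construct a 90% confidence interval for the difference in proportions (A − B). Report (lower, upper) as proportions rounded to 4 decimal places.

Each SE is √(p̂(1−p̂)/n): √(0.2610·0.7390/1128) = 0.01308 and √(0.3760·0.6240/1023) = 0.01514.
SE(p̂₁ − p̂₂) = √(SE₁² + SE₂²) = √(0.0001710864 + 0.0002292196) = 0.02001, since the two samples are independent.
At 90% confidence z* = 1.645; margin = 1.645 × 0.02001 = 0.03292.
The difference is 0.2610 − 0.3760 = -0.1150, so the interval is -0.1150 ± 0.03292 = (-0.1479, -0.0821).

(-0.1479, -0.0821)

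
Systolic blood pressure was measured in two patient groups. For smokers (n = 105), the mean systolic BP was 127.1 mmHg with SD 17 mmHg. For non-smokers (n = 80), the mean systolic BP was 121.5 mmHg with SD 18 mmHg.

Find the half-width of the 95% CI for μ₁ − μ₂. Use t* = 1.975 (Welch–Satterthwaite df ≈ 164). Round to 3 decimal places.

5.151

Per-group SEs: s₁/√n₁ = 17/√105 = 1.6590, s₂/√n₂ = 18/√80 = 2.0125.
Unpooled SE of the difference: √(2.752281 + 4.05015625) = 2.6081.
Margin of error = t* · SE = 1.975 × 2.6081 = 5.1510.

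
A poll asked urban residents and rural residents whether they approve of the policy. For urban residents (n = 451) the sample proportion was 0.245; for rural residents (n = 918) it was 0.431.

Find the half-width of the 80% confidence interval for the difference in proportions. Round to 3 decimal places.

Each SE is √(p̂(1−p̂)/n): √(0.2450·0.7550/451) = 0.02025 and √(0.4310·0.5690/918) = 0.01634.
SE(p̂₁ − p̂₂) = √(SE₁² + SE₂²) = √(0.0004100625 + 0.0002669956) = 0.02602, since the two samples are independent.
At 80% confidence z* = 1.282; margin = 1.282 × 0.02602 = 0.03336.

0.033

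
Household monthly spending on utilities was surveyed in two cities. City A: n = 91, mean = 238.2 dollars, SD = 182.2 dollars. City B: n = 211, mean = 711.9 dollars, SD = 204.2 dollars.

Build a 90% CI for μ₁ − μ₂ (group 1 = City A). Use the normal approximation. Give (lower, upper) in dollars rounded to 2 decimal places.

Per-group SEs: s₁/√n₁ = 182.2/√91 = 19.0997, s₂/√n₂ = 204.2/√211 = 14.0577.
Unpooled SE of the difference: √(364.79854009 + 197.61892929) = 23.7153.
Margin of error = z* · SE = 1.645 × 23.7153 = 39.0117.
x̄₁ − x̄₂ = 238.2 − 711.9 = -473.7000.
CI: -473.7000 ± 39.0117 = (-512.71, -434.69).

(-512.71, -434.69)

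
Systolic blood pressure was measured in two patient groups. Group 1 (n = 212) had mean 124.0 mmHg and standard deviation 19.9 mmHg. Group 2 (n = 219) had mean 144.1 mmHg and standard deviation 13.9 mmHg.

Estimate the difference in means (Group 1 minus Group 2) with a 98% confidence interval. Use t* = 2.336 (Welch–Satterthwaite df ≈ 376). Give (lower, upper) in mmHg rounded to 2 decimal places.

(-23.97, -16.23)

Standard errors of each mean: 19.9/√212 = 1.3667 and 13.9/√219 = 0.9393.
SE(x̄₁ − x̄₂) = √(1.3667² + 0.9393²) = 1.6584 for independent samples with unequal variances.
With t* = 2.336, the margin is 2.336 × 1.6584 = 3.8740.
x̄₁ − x̄₂ = 124.0 − 144.1 = -20.1000; the interval is -20.1000 ± 3.8740 = (-23.97, -16.23).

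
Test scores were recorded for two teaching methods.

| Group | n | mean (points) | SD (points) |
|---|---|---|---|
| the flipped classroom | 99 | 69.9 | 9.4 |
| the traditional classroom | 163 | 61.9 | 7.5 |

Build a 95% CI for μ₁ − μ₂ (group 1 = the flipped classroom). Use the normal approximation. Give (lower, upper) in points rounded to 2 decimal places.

(5.82, 10.18)

Per-group SEs: s₁/√n₁ = 9.4/√99 = 0.9447, s₂/√n₂ = 7.5/√163 = 0.5874.
Unpooled SE of the difference: √(0.89245809 + 0.34503876) = 1.1124.
Margin of error = z* · SE = 1.960 × 1.1124 = 2.1803.
x̄₁ − x̄₂ = 69.9 − 61.9 = 8.0000.
CI: 8.0000 ± 2.1803 = (5.82, 10.18).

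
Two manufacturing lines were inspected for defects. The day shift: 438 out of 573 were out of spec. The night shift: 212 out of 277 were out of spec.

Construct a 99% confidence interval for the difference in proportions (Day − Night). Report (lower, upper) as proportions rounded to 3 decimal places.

(-0.081, 0.079)

Sample proportions: 438/573 = 0.7644, 212/277 = 0.7653.
Each SE is √(p̂(1−p̂)/n): √(0.7644·0.2356/573) = 0.01773 and √(0.7653·0.2347/277) = 0.02546.
SE(p̂₁ − p̂₂) = √(SE₁² + SE₂²) = √(0.0003143529 + 0.0006482116) = 0.03103, since the two samples are independent.
At 99% confidence z* = 2.576; margin = 2.576 × 0.03103 = 0.07993.
The difference is 0.7644 − 0.7653 = -0.0009, so the interval is -0.0009 ± 0.07993 = (-0.081, 0.079).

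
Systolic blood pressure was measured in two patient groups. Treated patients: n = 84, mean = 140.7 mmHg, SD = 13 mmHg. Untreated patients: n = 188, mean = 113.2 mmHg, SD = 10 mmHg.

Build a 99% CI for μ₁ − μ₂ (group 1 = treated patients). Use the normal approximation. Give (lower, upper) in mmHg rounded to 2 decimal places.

SE₁ = s₁/√n₁ = 13/√84 = 1.4184; SE₂ = 10/√188 = 0.7293.
Independent samples, unequal variances: SE_diff = √(SE₁² + SE₂²) = √(2.01185856 + 0.53187849) = 1.5949.
z* = 2.576, so margin of error = 2.576 × 1.5949 = 4.1085.
Difference in means = 140.7 − 113.2 = 27.5000.
27.5000 ± 4.1085 → (23.39, 31.61).

(23.39, 31.61)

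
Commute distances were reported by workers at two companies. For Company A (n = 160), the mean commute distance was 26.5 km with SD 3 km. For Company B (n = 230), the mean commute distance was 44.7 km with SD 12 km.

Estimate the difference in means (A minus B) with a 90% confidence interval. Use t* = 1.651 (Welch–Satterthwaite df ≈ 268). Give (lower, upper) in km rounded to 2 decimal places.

Per-group SEs: s₁/√n₁ = 3/√160 = 0.2372, s₂/√n₂ = 12/√230 = 0.7913.
Unpooled SE of the difference: √(0.05626384 + 0.62615569) = 0.8261.
Margin of error = t* · SE = 1.651 × 0.8261 = 1.3639.
x̄₁ − x̄₂ = 26.5 − 44.7 = -18.2000.
CI: -18.2000 ± 1.3639 = (-19.56, -16.84).

(-19.56, -16.84)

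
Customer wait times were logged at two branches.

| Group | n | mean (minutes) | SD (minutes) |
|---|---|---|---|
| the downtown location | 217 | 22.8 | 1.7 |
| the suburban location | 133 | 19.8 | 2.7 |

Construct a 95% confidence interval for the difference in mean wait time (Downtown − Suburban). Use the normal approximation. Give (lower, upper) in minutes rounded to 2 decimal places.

(2.49, 3.51)

Per-group SEs: s₁/√n₁ = 1.7/√217 = 0.1154, s₂/√n₂ = 2.7/√133 = 0.2341.
Unpooled SE of the difference: √(0.01331716 + 0.05480281) = 0.2610.
Margin of error = z* · SE = 1.960 × 0.2610 = 0.5116.
x̄₁ − x̄₂ = 22.8 − 19.8 = 3.0000.
CI: 3.0000 ± 0.5116 = (2.49, 3.51).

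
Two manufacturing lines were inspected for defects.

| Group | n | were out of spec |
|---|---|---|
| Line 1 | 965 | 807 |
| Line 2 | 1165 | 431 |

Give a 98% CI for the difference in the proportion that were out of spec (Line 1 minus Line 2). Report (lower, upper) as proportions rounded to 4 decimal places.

First, p̂₁ = 807/965 = 0.8363; p̂₂ = 431/1165 = 0.3700.
The two standard errors are √(0.8363×0.1637/965) = 0.01191 and √(0.3700×0.6300/1165) = 0.01415.
Because the samples are independent, SE_diff = √(0.01191² + 0.01415²) = 0.01850.
Using z* = 2.326 for 98%, ME = 2.326 × 0.01850 = 0.04303.
p̂₁ − p̂₂ = 0.4663; interval 0.4663 ± 0.04303 gives (0.4233, 0.5093).

(0.4233, 0.5093)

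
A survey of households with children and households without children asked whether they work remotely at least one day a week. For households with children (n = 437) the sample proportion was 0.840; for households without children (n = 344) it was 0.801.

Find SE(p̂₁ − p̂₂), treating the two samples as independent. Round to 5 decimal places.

SE₁ = √(p̂₁(1−p̂₁)/n₁) = √(0.8400·0.1600/437) = 0.01754; SE₂ = √(0.8010·0.1990/344) = 0.02153.
Independent samples: SE of the difference = √(SE₁² + SE₂²) = √(0.0003076516 + 0.0004635409) = 0.02777.

0.02777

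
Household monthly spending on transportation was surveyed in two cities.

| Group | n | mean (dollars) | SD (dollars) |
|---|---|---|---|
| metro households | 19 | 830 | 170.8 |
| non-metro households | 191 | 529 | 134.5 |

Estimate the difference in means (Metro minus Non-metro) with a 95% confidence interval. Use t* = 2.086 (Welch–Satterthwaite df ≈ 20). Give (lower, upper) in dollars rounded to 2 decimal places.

(216.78, 385.22)

Standard errors of each mean: 170.8/√19 = 39.1842 and 134.5/√191 = 9.7321.
SE(x̄₁ − x̄₂) = √(39.1842² + 9.7321²) = 40.3747 for independent samples with unequal variances.
With t* = 2.086, the margin is 2.086 × 40.3747 = 84.2216.
x̄₁ − x̄₂ = 830 − 529 = 301.0000; the interval is 301.0000 ± 84.2216 = (216.78, 385.22).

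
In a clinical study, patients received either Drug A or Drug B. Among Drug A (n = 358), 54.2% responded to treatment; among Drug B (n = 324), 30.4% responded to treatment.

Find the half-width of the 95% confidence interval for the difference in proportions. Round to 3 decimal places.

The two standard errors are √(0.5420×0.4580/358) = 0.02633 and √(0.3040×0.6960/324) = 0.02555.
Because the samples are independent, SE_diff = √(0.02633² + 0.02555²) = 0.03669.
Using z* = 1.960 for 95%, ME = 1.960 × 0.03669 = 0.07191.

0.072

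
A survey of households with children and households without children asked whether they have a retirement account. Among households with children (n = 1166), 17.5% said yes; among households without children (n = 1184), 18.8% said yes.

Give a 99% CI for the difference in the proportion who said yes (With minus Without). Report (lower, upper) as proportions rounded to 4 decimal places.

(-0.0540, 0.0280)

Each SE is √(p̂(1−p̂)/n): √(0.1750·0.8250/1166) = 0.01113 and √(0.1880·0.8120/1184) = 0.01135.
SE(p̂₁ − p̂₂) = √(SE₁² + SE₂²) = √(0.0001238769 + 0.0001288225) = 0.01590, since the two samples are independent.
At 99% confidence z* = 2.576; margin = 2.576 × 0.01590 = 0.04096.
The difference is 0.1750 − 0.1880 = -0.0130, so the interval is -0.0130 ± 0.04096 = (-0.0540, 0.0280).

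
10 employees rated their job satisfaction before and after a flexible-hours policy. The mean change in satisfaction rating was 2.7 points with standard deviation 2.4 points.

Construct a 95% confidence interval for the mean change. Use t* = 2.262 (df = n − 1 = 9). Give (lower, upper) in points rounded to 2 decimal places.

(0.98, 4.42)

Paired design: SE = s_d/√n = 2.4/√10 = 0.7589.
t* = 2.262; margin of error = 2.262 × 0.7589 = 1.7166.
2.7 ± 1.7166 → (0.98, 4.42).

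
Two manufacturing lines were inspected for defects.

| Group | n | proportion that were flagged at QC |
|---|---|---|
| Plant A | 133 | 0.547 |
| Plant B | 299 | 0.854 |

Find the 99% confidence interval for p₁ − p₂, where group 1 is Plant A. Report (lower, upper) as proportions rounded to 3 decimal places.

SE₁ = √(p̂₁(1−p̂₁)/n₁) = √(0.5470·0.4530/133) = 0.04316; SE₂ = √(0.8540·0.1460/299) = 0.02042.
Independent samples: SE of the difference = √(SE₁² + SE₂²) = √(0.0018627856 + 0.0004169764) = 0.04775.
z* for 99% confidence is 2.576, so the margin of error is 2.576 × 0.04775 = 0.12300.
Point estimate p̂₁ − p̂₂ = 0.5470 − 0.8540 = -0.3070.
-0.3070 ± 0.12300 → (-0.430, -0.184).

(-0.430, -0.184)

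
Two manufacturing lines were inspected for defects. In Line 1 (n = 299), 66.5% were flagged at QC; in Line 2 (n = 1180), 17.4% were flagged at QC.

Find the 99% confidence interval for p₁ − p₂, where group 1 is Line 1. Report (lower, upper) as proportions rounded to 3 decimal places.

(0.415, 0.567)

SE₁ = √(p̂₁(1−p̂₁)/n₁) = √(0.6650·0.3350/299) = 0.02730; SE₂ = √(0.1740·0.8260/1180) = 0.01104.
Independent samples: SE of the difference = √(SE₁² + SE₂²) = √(0.00074529 + 0.0001218816) = 0.02945.
z* for 99% confidence is 2.576, so the margin of error is 2.576 × 0.02945 = 0.07586.
Point estimate p̂₁ − p̂₂ = 0.6650 − 0.1740 = 0.4910.
0.4910 ± 0.07586 → (0.415, 0.567).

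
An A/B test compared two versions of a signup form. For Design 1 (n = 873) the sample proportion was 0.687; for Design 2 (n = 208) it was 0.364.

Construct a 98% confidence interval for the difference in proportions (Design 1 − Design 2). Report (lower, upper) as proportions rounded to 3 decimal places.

(0.237, 0.409)

SE₁ = √(p̂₁(1−p̂₁)/n₁) = √(0.6870·0.3130/873) = 0.01569; SE₂ = √(0.3640·0.6360/208) = 0.03336.
Independent samples: SE of the difference = √(SE₁² + SE₂²) = √(0.0002461761 + 0.0011128896) = 0.03687.
z* for 98% confidence is 2.326, so the margin of error is 2.326 × 0.03687 = 0.08576.
Point estimate p̂₁ − p̂₂ = 0.6870 − 0.3640 = 0.3230.
0.3230 ± 0.08576 → (0.237, 0.409).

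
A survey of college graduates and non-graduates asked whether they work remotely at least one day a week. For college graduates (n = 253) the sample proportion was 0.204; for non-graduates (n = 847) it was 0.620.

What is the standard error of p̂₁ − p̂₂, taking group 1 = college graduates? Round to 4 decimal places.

The two standard errors are √(0.2040×0.7960/253) = 0.02533 and √(0.6200×0.3800/847) = 0.01668.
Because the samples are independent, SE_diff = √(0.02533² + 0.01668²) = 0.03033.

0.0303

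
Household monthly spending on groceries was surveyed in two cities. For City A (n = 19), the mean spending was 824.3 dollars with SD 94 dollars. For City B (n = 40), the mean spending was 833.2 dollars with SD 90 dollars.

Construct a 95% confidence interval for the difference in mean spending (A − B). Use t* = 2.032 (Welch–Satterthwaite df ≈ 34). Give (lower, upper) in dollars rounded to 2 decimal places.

(-61.40, 43.60)

Per-group SEs: s₁/√n₁ = 94/√19 = 21.5651, s₂/√n₂ = 90/√40 = 14.2302.
Unpooled SE of the difference: √(465.05353801 + 202.49859204) = 25.8370.
Margin of error = t* · SE = 2.032 × 25.8370 = 52.5008.
x̄₁ − x̄₂ = 824.3 − 833.2 = -8.9000.
CI: -8.9000 ± 52.5008 = (-61.40, 43.60).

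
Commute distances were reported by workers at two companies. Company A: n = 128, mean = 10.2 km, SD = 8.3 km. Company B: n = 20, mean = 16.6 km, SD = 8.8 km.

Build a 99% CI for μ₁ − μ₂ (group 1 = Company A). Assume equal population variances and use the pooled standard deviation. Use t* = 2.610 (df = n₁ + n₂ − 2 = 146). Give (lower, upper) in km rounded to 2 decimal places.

(-11.65, -1.15)

Pooled variance s_p² = [127·8.3² + 19·8.8²] / (128+20−2) = 70.0027, so s_p = 8.3668.
SE_diff = s_p·√(1/n₁ + 1/n₂) = 8.3668·√(1/128 + 1/20) = 2.0117.
t* = 2.610; margin = 2.610 × 2.0117 = 5.2505.
Difference = 10.2 − 16.6 = -6.4000.
-6.4000 ± 5.2505 → (-11.65, -1.15).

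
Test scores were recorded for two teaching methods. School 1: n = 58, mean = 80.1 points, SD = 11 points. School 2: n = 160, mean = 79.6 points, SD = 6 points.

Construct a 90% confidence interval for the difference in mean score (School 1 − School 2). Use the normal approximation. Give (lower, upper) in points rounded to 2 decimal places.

Per-group SEs: s₁/√n₁ = 11/√58 = 1.4444, s₂/√n₂ = 6/√160 = 0.4743.
Unpooled SE of the difference: √(2.08629136 + 0.22496049) = 1.5203.
Margin of error = z* · SE = 1.645 × 1.5203 = 2.5009.
x̄₁ − x̄₂ = 80.1 − 79.6 = 0.5000.
CI: 0.5000 ± 2.5009 = (-2.00, 3.00).

(-2.00, 3.00)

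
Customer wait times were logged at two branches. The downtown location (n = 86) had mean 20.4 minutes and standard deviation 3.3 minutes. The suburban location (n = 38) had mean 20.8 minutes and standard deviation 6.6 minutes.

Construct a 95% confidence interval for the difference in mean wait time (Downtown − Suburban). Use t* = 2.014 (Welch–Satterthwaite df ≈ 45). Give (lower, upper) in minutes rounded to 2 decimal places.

SE₁ = s₁/√n₁ = 3.3/√86 = 0.3558; SE₂ = 6.6/√38 = 1.0707.
Independent samples, unequal variances: SE_diff = √(SE₁² + SE₂²) = √(0.12659364 + 1.14639849) = 1.1283.
t* = 2.014, so margin of error = 2.014 × 1.1283 = 2.2724.
Difference in means = 20.4 − 20.8 = -0.4000.
-0.4000 ± 2.2724 → (-2.67, 1.87).

(-2.67, 1.87)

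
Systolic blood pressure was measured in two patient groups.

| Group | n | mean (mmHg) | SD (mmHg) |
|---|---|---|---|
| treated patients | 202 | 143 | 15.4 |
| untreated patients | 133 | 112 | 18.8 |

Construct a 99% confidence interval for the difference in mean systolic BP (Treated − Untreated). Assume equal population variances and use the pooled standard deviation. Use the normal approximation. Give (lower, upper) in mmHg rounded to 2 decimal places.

(26.16, 35.84)

Pooled variance s_p² = [201·15.4² + 132·18.8²] / (202+133−2) = 283.2530, so s_p = 16.8301.
SE_diff = s_p·√(1/n₁ + 1/n₂) = 16.8301·√(1/202 + 1/133) = 1.8793.
z* = 2.576; margin = 2.576 × 1.8793 = 4.8411.
Difference = 143 − 112 = 31.0000.
31.0000 ± 4.8411 → (26.16, 35.84).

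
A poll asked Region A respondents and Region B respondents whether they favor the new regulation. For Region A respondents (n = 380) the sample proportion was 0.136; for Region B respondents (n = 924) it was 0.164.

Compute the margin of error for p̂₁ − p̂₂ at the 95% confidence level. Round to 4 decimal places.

0.0419

The two standard errors are √(0.1360×0.8640/380) = 0.01758 and √(0.1640×0.8360/924) = 0.01218.
Because the samples are independent, SE_diff = √(0.01758² + 0.01218²) = 0.02139.
Using z* = 1.960 for 95%, ME = 1.960 × 0.02139 = 0.04192.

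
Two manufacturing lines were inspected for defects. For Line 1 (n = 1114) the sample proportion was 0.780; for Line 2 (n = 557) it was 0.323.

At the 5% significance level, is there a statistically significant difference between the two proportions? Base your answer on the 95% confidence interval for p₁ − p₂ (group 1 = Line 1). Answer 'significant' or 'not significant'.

significant

SE₁ = √(p̂₁(1−p̂₁)/n₁) = √(0.7800·0.2200/1114) = 0.01241; SE₂ = √(0.3230·0.6770/557) = 0.01981.
Independent samples: SE of the difference = √(SE₁² + SE₂²) = √(0.0001540081 + 0.0003924361) = 0.02338.
z* for 95% confidence is 1.960, so the margin of error is 1.960 × 0.02338 = 0.04582.
Point estimate p̂₁ − p̂₂ = 0.7800 − 0.3230 = 0.4570.
0.4570 ± 0.04582 → (0.41118, 0.50282).
The interval (0.41118, 0.50282) does not contain 0, so the difference is significant.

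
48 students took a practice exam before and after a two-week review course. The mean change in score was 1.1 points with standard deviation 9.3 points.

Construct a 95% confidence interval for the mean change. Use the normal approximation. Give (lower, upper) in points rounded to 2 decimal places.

(-1.53, 3.73)

Paired design: SE = s_d/√n = 9.3/√48 = 1.3423.
z* = 1.960; margin of error = 1.960 × 1.3423 = 2.6309.
1.1 ± 2.6309 → (-1.53, 3.73).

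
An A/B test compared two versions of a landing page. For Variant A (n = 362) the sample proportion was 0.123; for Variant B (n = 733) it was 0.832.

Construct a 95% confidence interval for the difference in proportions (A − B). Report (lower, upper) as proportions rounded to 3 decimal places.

The two standard errors are √(0.1230×0.8770/362) = 0.01726 and √(0.8320×0.1680/733) = 0.01381.
Because the samples are independent, SE_diff = √(0.01726² + 0.01381²) = 0.02210.
Using z* = 1.960 for 95%, ME = 1.960 × 0.02210 = 0.04332.
p̂₁ − p̂₂ = -0.7090; interval -0.7090 ± 0.04332 gives (-0.752, -0.666).

(-0.752, -0.666)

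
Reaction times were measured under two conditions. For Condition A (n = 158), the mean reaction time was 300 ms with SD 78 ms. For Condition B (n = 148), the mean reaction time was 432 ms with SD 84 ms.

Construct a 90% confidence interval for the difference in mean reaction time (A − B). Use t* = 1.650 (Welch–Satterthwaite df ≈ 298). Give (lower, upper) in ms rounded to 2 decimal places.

(-147.32, -116.68)

SE₁ = s₁/√n₁ = 78/√158 = 6.2053; SE₂ = 84/√148 = 6.9048.
Independent samples, unequal variances: SE_diff = √(SE₁² + SE₂²) = √(38.50574809 + 47.67626304) = 9.2834.
t* = 1.650, so margin of error = 1.650 × 9.2834 = 15.3176.
Difference in means = 300 − 432 = -132.0000.
-132.0000 ± 15.3176 → (-147.32, -116.68).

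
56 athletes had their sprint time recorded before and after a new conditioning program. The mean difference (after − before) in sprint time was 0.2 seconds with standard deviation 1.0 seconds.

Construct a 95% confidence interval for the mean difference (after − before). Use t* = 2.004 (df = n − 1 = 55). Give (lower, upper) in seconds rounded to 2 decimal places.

Paired design: SE = s_d/√n = 1.0/√56 = 0.1336.
t* = 2.004; margin of error = 2.004 × 0.1336 = 0.2677.
0.2 ± 0.2677 → (-0.07, 0.47).

(-0.07, 0.47)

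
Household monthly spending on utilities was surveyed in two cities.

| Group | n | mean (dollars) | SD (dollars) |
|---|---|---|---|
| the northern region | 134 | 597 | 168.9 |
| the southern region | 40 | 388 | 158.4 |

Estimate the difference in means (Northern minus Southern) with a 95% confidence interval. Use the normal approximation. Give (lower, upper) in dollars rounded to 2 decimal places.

(152.19, 265.81)

SE₁ = s₁/√n₁ = 168.9/√134 = 14.5907; SE₂ = 158.4/√40 = 25.0452.
Independent samples, unequal variances: SE_diff = √(SE₁² + SE₂²) = √(212.88852649 + 627.26204304) = 28.9854.
z* = 1.960, so margin of error = 1.960 × 28.9854 = 56.8114.
Difference in means = 597 − 388 = 209.0000.
209.0000 ± 56.8114 → (152.19, 265.81).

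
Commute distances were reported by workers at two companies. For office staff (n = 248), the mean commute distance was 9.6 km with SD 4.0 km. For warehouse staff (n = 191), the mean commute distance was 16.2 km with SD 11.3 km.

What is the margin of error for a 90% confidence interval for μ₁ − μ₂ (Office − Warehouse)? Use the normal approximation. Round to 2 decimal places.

1.41

SE₁ = s₁/√n₁ = 4.0/√248 = 0.2540; SE₂ = 11.3/√191 = 0.8176.
Independent samples, unequal variances: SE_diff = √(SE₁² + SE₂²) = √(0.064516 + 0.66846976) = 0.8561.
z* = 1.645, so margin of error = 1.645 × 0.8561 = 1.4083.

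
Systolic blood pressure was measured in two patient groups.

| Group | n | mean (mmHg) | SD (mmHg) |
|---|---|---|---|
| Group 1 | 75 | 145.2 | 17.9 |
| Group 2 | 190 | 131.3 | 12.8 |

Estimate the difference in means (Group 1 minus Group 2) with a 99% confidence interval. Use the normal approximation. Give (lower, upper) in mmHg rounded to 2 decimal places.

Standard errors of each mean: 17.9/√75 = 2.0669 and 12.8/√190 = 0.9286.
SE(x̄₁ − x̄₂) = √(2.0669² + 0.9286²) = 2.2659 for independent samples with unequal variances.
With z* = 2.576, the margin is 2.576 × 2.2659 = 5.8370.
x̄₁ − x̄₂ = 145.2 − 131.3 = 13.9000; the interval is 13.9000 ± 5.8370 = (8.06, 19.74).

(8.06, 19.74)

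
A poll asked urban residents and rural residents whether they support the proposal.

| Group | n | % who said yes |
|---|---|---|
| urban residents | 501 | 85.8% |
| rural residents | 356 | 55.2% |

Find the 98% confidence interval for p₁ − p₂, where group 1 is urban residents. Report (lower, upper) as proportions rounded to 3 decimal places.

Each SE is √(p̂(1−p̂)/n): √(0.8580·0.1420/501) = 0.01559 and √(0.5520·0.4480/356) = 0.02636.
SE(p̂₁ − p̂₂) = √(SE₁² + SE₂²) = √(0.0002430481 + 0.0006948496) = 0.03063, since the two samples are independent.
At 98% confidence z* = 2.326; margin = 2.326 × 0.03063 = 0.07125.
The difference is 0.8580 − 0.5520 = 0.3060, so the interval is 0.3060 ± 0.07125 = (0.235, 0.377).

(0.235, 0.377)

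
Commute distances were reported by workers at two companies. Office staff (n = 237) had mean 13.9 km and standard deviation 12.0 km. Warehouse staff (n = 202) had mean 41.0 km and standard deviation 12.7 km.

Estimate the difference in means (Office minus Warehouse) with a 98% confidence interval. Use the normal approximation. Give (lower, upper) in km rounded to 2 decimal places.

(-29.86, -24.34)

Per-group SEs: s₁/√n₁ = 12.0/√237 = 0.7795, s₂/√n₂ = 12.7/√202 = 0.8936.
Unpooled SE of the difference: √(0.60762025 + 0.79852096) = 1.1858.
Margin of error = z* · SE = 2.326 × 1.1858 = 2.7582.
x̄₁ − x̄₂ = 13.9 − 41.0 = -27.1000.
CI: -27.1000 ± 2.7582 = (-29.86, -24.34).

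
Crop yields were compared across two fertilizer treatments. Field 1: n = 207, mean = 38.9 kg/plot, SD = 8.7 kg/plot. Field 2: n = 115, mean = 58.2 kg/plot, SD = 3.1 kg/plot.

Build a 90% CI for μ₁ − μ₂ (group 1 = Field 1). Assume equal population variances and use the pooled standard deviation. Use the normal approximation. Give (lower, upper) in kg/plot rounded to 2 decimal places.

(-20.68, -17.92)

s_p = √[((n₁−1)s₁² + (n₂−1)s₂²)/(n₁+n₂−2)] = √[(206·8.7² + 114·3.1²)/320] = 7.2214.
SE = 7.2214·√(1/207 + 1/115) = 0.8399.
With z* = 1.645, margin = 1.645 × 0.8399 = 1.3816.
x̄₁ − x̄₂ = 38.9 − 58.2 = -19.3000; interval -19.3000 ± 1.3816 = (-20.68, -17.92).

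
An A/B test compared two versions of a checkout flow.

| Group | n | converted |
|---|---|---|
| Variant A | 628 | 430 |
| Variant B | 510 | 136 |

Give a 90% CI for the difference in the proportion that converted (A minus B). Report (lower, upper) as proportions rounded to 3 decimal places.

(0.374, 0.462)

p̂₁ = 430/628 = 0.6847 and p̂₂ = 136/510 = 0.2667.
SE₁ = √(p̂₁(1−p̂₁)/n₁) = √(0.6847·0.3153/628) = 0.01854; SE₂ = √(0.2667·0.7333/510) = 0.01958.
Independent samples: SE of the difference = √(SE₁² + SE₂²) = √(0.0003437316 + 0.0003833764) = 0.02696.
z* for 90% confidence is 1.645, so the margin of error is 1.645 × 0.02696 = 0.04435.
Point estimate p̂₁ − p̂₂ = 0.6847 − 0.2667 = 0.4180.
0.4180 ± 0.04435 → (0.374, 0.462).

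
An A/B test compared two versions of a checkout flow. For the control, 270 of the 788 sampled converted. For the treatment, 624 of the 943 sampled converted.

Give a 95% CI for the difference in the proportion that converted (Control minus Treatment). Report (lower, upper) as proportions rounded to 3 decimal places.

p̂₁ = 270/788 = 0.3426 and p̂₂ = 624/943 = 0.6617.
SE₁ = √(p̂₁(1−p̂₁)/n₁) = √(0.3426·0.6574/788) = 0.01691; SE₂ = √(0.6617·0.3383/943) = 0.01541.
Independent samples: SE of the difference = √(SE₁² + SE₂²) = √(0.0002859481 + 0.0002374681) = 0.02288.
z* for 95% confidence is 1.960, so the margin of error is 1.960 × 0.02288 = 0.04484.
Point estimate p̂₁ − p̂₂ = 0.3426 − 0.6617 = -0.3191.
-0.3191 ± 0.04484 → (-0.364, -0.274).

(-0.364, -0.274)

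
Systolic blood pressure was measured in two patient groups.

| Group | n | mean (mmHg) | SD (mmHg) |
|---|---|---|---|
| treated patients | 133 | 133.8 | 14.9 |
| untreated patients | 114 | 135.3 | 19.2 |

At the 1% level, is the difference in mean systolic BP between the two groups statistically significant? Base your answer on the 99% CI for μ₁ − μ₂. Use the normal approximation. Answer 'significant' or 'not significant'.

not significant

Standard errors of each mean: 14.9/√133 = 1.2920 and 19.2/√114 = 1.7982.
SE(x̄₁ − x̄₂) = √(1.2920² + 1.7982²) = 2.2142 for independent samples with unequal variances.
With z* = 2.576, the margin is 2.576 × 2.2142 = 5.7038.
x̄₁ − x̄₂ = 133.8 − 135.3 = -1.5000; the interval is -1.5000 ± 5.7038 = (-7.2038, 4.2038).
The interval (-7.2038, 4.2038) contains 0, so the difference is not significant.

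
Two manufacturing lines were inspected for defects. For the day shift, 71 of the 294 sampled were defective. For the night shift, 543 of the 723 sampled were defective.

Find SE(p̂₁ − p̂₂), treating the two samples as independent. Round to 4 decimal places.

0.0297

p̂₁ = 71/294 = 0.2415 and p̂₂ = 543/723 = 0.7510.
SE₁ = √(p̂₁(1−p̂₁)/n₁) = √(0.2415·0.7585/294) = 0.02496; SE₂ = √(0.7510·0.2490/723) = 0.01608.
Independent samples: SE of the difference = √(SE₁² + SE₂²) = √(0.0006230016 + 0.0002585664) = 0.02969.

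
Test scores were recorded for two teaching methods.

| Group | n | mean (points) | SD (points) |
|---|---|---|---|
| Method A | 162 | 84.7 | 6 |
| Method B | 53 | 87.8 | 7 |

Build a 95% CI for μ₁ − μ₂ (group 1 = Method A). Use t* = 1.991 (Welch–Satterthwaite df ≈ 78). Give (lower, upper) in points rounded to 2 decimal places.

(-5.23, -0.97)

SE₁ = s₁/√n₁ = 6/√162 = 0.4714; SE₂ = 7/√53 = 0.9615.
Independent samples, unequal variances: SE_diff = √(SE₁² + SE₂²) = √(0.22221796 + 0.92448225) = 1.0708.
t* = 1.991, so margin of error = 1.991 × 1.0708 = 2.1320.
Difference in means = 84.7 − 87.8 = -3.1000.
-3.1000 ± 2.1320 → (-5.23, -0.97).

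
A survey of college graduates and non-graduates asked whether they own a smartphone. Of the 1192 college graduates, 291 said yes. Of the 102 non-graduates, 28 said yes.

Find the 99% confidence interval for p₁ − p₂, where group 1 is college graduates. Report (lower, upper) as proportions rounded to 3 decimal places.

(-0.149, 0.088)

p̂₁ = 291/1192 = 0.2441 and p̂₂ = 28/102 = 0.2745.
SE₁ = √(p̂₁(1−p̂₁)/n₁) = √(0.2441·0.7559/1192) = 0.01244; SE₂ = √(0.2745·0.7255/102) = 0.04419.
Independent samples: SE of the difference = √(SE₁² + SE₂²) = √(0.0001547536 + 0.0019527561) = 0.04591.
z* for 99% confidence is 2.576, so the margin of error is 2.576 × 0.04591 = 0.11826.
Point estimate p̂₁ − p̂₂ = 0.2441 − 0.2745 = -0.0304.
-0.0304 ± 0.11826 → (-0.149, 0.088).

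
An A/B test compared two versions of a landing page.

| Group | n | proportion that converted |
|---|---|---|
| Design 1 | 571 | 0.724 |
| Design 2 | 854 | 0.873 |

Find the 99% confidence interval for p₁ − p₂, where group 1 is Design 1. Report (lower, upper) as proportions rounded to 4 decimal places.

(-0.2054, -0.0926)

Each SE is √(p̂(1−p̂)/n): √(0.7240·0.2760/571) = 0.01871 and √(0.8730·0.1270/854) = 0.01139.
SE(p̂₁ − p̂₂) = √(SE₁² + SE₂²) = √(0.0003500641 + 0.0001297321) = 0.02190, since the two samples are independent.
At 99% confidence z* = 2.576; margin = 2.576 × 0.02190 = 0.05641.
The difference is 0.7240 − 0.8730 = -0.1490, so the interval is -0.1490 ± 0.05641 = (-0.2054, -0.0926).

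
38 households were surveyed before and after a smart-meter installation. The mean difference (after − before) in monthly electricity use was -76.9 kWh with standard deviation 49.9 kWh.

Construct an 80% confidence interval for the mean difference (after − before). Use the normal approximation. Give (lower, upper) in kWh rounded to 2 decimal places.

Paired design: SE = s_d/√n = 49.9/√38 = 8.0948.
z* = 1.282; margin of error = 1.282 × 8.0948 = 10.3775.
-76.9 ± 10.3775 → (-87.28, -66.52).

(-87.28, -66.52)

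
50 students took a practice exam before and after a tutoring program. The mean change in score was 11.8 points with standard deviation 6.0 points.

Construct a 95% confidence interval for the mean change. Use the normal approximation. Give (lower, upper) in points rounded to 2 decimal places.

(10.14, 13.46)

Paired design: SE = s_d/√n = 6.0/√50 = 0.8485.
z* = 1.960; margin of error = 1.960 × 0.8485 = 1.6631.
11.8 ± 1.6631 → (10.14, 13.46).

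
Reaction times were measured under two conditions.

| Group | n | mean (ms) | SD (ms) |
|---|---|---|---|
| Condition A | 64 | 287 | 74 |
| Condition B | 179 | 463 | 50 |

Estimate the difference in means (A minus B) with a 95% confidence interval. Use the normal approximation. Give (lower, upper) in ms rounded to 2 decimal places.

Per-group SEs: s₁/√n₁ = 74/√64 = 9.2500, s₂/√n₂ = 50/√179 = 3.7372.
Unpooled SE of the difference: √(85.5625 + 13.96666384) = 9.9764.
Margin of error = z* · SE = 1.960 × 9.9764 = 19.5537.
x̄₁ − x̄₂ = 287 − 463 = -176.0000.
CI: -176.0000 ± 19.5537 = (-195.55, -156.45).

(-195.55, -156.45)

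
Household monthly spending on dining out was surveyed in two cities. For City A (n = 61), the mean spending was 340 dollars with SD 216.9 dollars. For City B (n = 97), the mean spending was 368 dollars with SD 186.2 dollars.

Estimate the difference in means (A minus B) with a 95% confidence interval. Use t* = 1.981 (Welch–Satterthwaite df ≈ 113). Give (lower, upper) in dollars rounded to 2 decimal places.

Standard errors of each mean: 216.9/√61 = 27.7712 and 186.2/√97 = 18.9057.
SE(x̄₁ − x̄₂) = √(27.7712² + 18.9057²) = 33.5956 for independent samples with unequal variances.
With t* = 1.981, the margin is 1.981 × 33.5956 = 66.5529.
x̄₁ − x̄₂ = 340 − 368 = -28.0000; the interval is -28.0000 ± 66.5529 = (-94.55, 38.55).

(-94.55, 38.55)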